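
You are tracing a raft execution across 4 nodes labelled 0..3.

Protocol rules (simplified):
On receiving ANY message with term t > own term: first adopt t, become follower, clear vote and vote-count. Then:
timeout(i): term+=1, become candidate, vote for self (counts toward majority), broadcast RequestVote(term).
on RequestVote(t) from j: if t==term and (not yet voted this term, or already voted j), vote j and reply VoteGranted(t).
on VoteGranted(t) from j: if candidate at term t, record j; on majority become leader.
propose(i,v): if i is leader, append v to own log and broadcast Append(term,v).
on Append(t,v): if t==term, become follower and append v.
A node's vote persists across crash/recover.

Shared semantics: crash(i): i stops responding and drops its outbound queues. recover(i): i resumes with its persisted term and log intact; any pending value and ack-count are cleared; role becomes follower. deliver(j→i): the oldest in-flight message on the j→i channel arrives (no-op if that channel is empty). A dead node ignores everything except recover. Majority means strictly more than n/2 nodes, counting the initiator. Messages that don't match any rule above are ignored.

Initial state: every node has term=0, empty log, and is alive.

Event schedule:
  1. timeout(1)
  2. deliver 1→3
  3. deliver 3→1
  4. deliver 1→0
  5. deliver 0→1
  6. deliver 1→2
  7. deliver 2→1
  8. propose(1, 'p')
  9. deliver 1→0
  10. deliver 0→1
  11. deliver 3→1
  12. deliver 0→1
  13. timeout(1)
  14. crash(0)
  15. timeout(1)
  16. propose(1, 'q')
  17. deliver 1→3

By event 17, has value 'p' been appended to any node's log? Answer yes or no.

yes

after 1 — timeout(1): n1:cand/t1/[-]
after 2 — deliver 1→3: n3:foll/t1/[-]
after 3 — deliver 3→1: ·
after 4 — deliver 1→0: n0:foll/t1/[-]
after 5 — deliver 0→1: n1:lead/t1/[-]
after 6 — deliver 1→2: n2:foll/t1/[-]
after 7 — deliver 2→1: ·
after 8 — propose(1,'p'): n1:lead/t1/[p]
after 9 — deliver 1→0: n0:foll/t1/[p]
after 10 — deliver 0→1: ·
after 11 — deliver 3→1: ·
after 12 — deliver 0→1: ·
after 13 — timeout(1): n1:cand/t2/[p]
after 14 — crash(0): n0:✗foll/t1/[p]
after 15 — timeout(1): n1:cand/t3/[p]
after 16 — propose(1,'q'): ·
after 17 — deliver 1→3: n3:foll/t1/[p]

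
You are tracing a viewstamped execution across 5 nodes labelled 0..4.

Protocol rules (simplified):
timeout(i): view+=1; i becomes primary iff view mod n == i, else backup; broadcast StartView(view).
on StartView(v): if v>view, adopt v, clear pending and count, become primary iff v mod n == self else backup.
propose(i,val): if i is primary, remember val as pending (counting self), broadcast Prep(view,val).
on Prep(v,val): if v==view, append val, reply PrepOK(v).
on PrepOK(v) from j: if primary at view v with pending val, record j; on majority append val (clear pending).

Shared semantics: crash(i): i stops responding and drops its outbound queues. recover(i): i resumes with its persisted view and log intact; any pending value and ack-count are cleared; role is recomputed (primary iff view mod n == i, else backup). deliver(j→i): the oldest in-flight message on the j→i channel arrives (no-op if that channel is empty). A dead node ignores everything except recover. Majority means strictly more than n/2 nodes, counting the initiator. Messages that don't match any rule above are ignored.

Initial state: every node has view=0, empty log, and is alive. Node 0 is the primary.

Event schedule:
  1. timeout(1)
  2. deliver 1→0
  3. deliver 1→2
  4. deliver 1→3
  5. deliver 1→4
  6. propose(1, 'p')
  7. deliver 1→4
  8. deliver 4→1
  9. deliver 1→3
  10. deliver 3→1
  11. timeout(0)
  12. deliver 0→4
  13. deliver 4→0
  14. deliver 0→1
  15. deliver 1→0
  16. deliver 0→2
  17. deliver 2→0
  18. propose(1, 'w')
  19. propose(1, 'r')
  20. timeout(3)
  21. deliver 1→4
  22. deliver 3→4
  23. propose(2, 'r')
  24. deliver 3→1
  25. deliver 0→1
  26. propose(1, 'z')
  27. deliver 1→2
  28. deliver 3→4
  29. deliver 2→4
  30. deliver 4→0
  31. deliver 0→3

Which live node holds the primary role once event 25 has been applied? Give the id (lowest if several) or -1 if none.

2

1. timeout(1):  <1:prim v1 ->
2. deliver 1→0:  <0:back v1 ->
3. deliver 1→2:  <2:back v1 ->
4. deliver 1→3:  <3:back v1 ->
5. deliver 1→4:  <4:back v1 ->
6. propose(1,'p'):  nop
7. deliver 1→4:  <4:back v1 p>
8. deliver 4→1:  nop
9. deliver 1→3:  <3:back v1 p>
10. deliver 3→1:  <1:prim v1 p>
11. timeout(0):  <0:back v2 ->
12. deliver 0→4:  <4:back v2 p>
13. deliver 4→0:  nop
14. deliver 0→1:  <1:back v2 p>
15. deliver 1→0:  nop
16. deliver 0→2:  <2:prim v2 ->
17. deliver 2→0:  nop
18. propose(1,'w'):  nop
19. propose(1,'r'):  nop
20. timeout(3):  <3:back v2 p>
21. deliver 1→4:  nop
22. deliver 3→4:  nop
23. propose(2,'r'):  nop
24. deliver 3→1:  nop
25. deliver 0→1:  nop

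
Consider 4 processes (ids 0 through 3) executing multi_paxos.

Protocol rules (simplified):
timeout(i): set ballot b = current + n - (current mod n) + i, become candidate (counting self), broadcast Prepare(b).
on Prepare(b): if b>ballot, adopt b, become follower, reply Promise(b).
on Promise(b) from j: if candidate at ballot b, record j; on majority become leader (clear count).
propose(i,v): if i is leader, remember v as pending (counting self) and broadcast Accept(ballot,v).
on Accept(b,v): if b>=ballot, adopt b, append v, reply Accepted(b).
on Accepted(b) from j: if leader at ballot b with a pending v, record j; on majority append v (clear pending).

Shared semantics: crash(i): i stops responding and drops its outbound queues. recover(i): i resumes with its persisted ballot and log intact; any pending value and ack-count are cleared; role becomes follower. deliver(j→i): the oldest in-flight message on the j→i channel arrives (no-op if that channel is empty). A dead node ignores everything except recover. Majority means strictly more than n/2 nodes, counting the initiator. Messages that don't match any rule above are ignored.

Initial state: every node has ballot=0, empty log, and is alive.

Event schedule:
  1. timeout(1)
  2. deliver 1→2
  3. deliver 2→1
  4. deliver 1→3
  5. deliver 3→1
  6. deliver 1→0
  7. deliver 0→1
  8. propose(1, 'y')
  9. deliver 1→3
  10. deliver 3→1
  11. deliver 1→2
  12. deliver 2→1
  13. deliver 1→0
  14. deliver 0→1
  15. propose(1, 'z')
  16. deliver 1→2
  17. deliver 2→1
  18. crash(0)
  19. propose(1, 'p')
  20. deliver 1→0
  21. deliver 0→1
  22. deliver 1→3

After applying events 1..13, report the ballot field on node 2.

after 1 — timeout(1): n1:cand/b5/[-]
after 2 — deliver 1→2: n2:foll/b5/[-]
after 3 — deliver 2→1: ·
after 4 — deliver 1→3: n3:foll/b5/[-]
after 5 — deliver 3→1: n1:lead/b5/[-]
after 6 — deliver 1→0: n0:foll/b5/[-]
after 7 — deliver 0→1: ·
after 8 — propose(1,'y'): ·
after 9 — deliver 1→3: n3:foll/b5/[y]
after 10 — deliver 3→1: ·
after 11 — deliver 1→2: n2:foll/b5/[y]
after 12 — deliver 2→1: n1:lead/b5/[y]
after 13 — deliver 1→0: n0:foll/b5/[y]

5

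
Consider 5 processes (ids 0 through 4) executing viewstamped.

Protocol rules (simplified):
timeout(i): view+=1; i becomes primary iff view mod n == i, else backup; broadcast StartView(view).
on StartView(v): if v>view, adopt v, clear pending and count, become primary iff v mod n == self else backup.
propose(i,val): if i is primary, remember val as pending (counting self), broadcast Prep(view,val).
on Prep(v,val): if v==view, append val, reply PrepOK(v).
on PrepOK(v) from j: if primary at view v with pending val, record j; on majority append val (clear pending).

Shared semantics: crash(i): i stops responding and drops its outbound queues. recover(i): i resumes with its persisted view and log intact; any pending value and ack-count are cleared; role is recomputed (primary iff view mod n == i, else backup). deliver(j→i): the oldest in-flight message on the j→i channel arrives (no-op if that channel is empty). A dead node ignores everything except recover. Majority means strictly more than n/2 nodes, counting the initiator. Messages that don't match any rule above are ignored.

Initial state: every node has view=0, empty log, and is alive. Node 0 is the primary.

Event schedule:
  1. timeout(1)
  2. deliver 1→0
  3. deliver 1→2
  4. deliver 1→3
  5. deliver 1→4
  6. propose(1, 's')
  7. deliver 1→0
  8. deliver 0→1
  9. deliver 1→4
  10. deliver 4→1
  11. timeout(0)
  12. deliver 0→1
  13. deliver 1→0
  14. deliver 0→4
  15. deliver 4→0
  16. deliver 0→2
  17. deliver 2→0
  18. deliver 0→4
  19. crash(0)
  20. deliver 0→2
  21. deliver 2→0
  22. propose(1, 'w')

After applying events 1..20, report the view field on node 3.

step 1 timeout(1): 1={prim,v=1,log=-}
step 2 deliver 1→0: 0={back,v=1,log=-}
step 3 deliver 1→2: 2={back,v=1,log=-}
step 4 deliver 1→3: 3={back,v=1,log=-}
step 5 deliver 1→4: 4={back,v=1,log=-}
step 6 propose(1,'s'): —
step 7 deliver 1→0: 0={back,v=1,log=s}
step 8 deliver 0→1: —
step 9 deliver 1→4: 4={back,v=1,log=s}
step 10 deliver 4→1: 1={prim,v=1,log=s}
step 11 timeout(0): 0={back,v=2,log=s}
step 12 deliver 0→1: 1={back,v=2,log=s}
step 13 deliver 1→0: —
step 14 deliver 0→4: 4={back,v=2,log=s}
step 15 deliver 4→0: —
step 16 deliver 0→2: 2={prim,v=2,log=-}
step 17 deliver 2→0: —
step 18 deliver 0→4: —
step 19 crash(0): 0={✗back,v=2,log=s}
step 20 deliver 0→2: —

1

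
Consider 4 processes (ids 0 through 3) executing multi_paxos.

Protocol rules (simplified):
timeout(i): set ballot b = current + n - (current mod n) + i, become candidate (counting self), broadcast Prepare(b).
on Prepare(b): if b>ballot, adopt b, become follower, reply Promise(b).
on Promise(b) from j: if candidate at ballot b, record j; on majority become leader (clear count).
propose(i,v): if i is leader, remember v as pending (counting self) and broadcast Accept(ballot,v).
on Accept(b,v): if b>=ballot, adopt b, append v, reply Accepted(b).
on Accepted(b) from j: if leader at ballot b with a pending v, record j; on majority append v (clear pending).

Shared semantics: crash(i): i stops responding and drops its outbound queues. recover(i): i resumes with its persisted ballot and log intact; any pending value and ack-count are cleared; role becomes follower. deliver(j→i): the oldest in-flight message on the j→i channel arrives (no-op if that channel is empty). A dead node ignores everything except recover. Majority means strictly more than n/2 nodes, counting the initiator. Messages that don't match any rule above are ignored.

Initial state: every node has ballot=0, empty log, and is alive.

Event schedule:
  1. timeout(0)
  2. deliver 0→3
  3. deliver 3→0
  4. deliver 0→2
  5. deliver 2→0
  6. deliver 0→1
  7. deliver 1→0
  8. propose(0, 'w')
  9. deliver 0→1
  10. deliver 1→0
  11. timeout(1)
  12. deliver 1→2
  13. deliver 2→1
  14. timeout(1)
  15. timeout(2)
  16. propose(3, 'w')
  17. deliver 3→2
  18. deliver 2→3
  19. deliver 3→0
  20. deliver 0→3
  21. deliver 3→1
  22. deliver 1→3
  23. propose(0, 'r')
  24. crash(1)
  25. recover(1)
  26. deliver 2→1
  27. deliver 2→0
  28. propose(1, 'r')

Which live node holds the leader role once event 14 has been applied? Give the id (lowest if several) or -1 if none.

0

step 1 timeout(0): 0={cand,b=4,log=-}
step 2 deliver 0→3: 3={foll,b=4,log=-}
step 3 deliver 3→0: —
step 4 deliver 0→2: 2={foll,b=4,log=-}
step 5 deliver 2→0: 0={lead,b=4,log=-}
step 6 deliver 0→1: 1={foll,b=4,log=-}
step 7 deliver 1→0: —
step 8 propose(0,'w'): —
step 9 deliver 0→1: 1={foll,b=4,log=w}
step 10 deliver 1→0: —
step 11 timeout(1): 1={cand,b=9,log=w}
step 12 deliver 1→2: 2={foll,b=9,log=-}
step 13 deliver 2→1: —
step 14 timeout(1): 1={cand,b=13,log=w}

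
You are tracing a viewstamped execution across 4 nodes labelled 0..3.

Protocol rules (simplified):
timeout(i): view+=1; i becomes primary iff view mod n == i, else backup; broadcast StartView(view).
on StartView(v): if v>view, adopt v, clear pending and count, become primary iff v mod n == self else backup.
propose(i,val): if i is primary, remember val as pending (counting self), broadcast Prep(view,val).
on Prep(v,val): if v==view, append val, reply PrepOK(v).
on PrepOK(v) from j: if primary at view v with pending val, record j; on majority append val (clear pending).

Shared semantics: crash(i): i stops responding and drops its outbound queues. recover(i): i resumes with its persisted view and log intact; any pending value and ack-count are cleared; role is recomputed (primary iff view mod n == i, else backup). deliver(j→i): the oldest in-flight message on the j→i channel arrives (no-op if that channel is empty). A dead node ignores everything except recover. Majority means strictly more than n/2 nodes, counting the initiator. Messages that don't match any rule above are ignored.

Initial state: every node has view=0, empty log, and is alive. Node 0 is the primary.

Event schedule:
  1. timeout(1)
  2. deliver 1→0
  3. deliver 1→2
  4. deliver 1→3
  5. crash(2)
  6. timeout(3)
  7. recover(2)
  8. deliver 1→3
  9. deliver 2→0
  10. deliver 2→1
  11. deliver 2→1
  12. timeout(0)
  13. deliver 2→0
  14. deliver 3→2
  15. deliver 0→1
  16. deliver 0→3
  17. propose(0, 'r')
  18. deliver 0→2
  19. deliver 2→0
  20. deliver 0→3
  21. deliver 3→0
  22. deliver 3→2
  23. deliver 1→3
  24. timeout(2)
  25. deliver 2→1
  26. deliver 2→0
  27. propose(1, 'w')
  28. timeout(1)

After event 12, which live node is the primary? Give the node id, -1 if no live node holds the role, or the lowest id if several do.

1

[1] timeout(1) → N1(prim v1 [-])
[2] deliver 1→0 → N0(back v1 [-])
[3] deliver 1→2 → N2(back v1 [-])
[4] deliver 1→3 → N3(back v1 [-])
[5] crash(2) → N2(✗back v1 [-])
[6] timeout(3) → N3(back v2 [-])
[7] recover(2) → N2(back v1 [-])
[8] deliver 1→3 → ∅
[9] deliver 2→0 → ∅
[10] deliver 2→1 → ∅
[11] deliver 2→1 → ∅
[12] timeout(0) → N0(back v2 [-])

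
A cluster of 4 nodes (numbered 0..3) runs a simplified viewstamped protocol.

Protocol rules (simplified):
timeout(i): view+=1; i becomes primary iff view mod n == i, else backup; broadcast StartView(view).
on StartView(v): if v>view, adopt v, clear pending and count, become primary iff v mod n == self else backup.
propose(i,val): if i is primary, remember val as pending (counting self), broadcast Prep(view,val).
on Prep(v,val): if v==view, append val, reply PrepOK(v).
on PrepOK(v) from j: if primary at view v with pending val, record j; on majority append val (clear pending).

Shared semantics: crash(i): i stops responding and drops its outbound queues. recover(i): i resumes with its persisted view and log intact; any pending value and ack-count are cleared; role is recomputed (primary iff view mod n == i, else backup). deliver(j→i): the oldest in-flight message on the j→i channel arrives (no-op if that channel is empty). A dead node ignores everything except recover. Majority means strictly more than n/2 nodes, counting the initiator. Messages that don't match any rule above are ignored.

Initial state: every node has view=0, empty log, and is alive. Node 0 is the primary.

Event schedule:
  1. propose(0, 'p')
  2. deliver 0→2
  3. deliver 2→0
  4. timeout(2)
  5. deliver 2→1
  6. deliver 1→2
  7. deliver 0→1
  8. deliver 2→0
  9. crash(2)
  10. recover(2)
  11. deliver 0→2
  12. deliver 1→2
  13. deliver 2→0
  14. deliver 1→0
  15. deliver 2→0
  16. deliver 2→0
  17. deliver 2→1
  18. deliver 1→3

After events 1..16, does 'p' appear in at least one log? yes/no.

step 1 propose(0,'p'): —
step 2 deliver 0→2: 2={back,v=0,log=p}
step 3 deliver 2→0: —
step 4 timeout(2): 2={back,v=1,log=p}
step 5 deliver 2→1: 1={prim,v=1,log=-}
step 6 deliver 1→2: —
step 7 deliver 0→1: —
step 8 deliver 2→0: 0={back,v=1,log=-}
step 9 crash(2): 2={✗back,v=1,log=p}
step 10 recover(2): 2={back,v=1,log=p}
step 11 deliver 0→2: —
step 12 deliver 1→2: —
step 13 deliver 2→0: —
step 14 deliver 1→0: —
step 15 deliver 2→0: —
step 16 deliver 2→0: —

yes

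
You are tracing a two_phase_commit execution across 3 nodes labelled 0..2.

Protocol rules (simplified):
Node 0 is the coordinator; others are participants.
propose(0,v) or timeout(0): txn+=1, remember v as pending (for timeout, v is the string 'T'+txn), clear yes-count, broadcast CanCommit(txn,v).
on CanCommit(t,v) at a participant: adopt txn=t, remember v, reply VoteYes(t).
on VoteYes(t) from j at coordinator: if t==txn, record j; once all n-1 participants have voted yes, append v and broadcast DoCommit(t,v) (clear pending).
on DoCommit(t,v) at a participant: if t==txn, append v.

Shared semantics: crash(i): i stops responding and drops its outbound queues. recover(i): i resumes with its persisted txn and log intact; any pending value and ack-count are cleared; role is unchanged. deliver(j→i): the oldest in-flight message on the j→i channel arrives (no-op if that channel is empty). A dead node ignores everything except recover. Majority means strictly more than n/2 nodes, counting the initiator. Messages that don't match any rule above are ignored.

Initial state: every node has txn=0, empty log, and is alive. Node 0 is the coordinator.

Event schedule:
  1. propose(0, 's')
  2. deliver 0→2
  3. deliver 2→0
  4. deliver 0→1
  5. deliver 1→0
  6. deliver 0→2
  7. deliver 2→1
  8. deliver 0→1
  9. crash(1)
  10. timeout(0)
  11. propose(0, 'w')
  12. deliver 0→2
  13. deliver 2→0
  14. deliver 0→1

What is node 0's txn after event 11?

3

e1 propose(0,'s'): 0[coor,t=1,-]
e2 deliver 0→2: 2[part,t=1,-]
e3 deliver 2→0: ·
e4 deliver 0→1: 1[part,t=1,-]
e5 deliver 1→0: 0[coor,t=1,s]
e6 deliver 0→2: 2[part,t=1,s]
e7 deliver 2→1: ·
e8 deliver 0→1: 1[part,t=1,s]
e9 crash(1): 1[✗part,t=1,s]
e10 timeout(0): 0[coor,t=2,s]
e11 propose(0,'w'): 0[coor,t=3,s]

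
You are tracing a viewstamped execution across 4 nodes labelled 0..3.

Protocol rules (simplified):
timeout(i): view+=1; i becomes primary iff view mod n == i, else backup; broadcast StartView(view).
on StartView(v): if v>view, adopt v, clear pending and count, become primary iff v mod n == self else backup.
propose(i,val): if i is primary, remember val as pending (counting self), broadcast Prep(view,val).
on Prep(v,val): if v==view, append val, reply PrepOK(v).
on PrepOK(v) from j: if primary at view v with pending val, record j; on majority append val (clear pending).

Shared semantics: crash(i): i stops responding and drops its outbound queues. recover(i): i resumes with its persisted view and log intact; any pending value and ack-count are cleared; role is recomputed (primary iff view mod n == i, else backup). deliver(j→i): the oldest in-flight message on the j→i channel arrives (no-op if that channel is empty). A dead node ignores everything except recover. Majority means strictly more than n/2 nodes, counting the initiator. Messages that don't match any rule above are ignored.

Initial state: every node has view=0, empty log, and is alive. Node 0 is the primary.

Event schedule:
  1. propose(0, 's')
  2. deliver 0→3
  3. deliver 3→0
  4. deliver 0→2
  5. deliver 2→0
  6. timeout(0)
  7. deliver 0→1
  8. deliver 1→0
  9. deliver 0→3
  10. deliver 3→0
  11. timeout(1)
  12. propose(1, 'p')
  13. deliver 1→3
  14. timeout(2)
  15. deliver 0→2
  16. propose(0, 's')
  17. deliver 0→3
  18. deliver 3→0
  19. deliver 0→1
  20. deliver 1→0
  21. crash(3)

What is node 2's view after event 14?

1

[1] propose(0,'s') → ∅
[2] deliver 0→3 → N3(back v0 [s])
[3] deliver 3→0 → ∅
[4] deliver 0→2 → N2(back v0 [s])
[5] deliver 2→0 → N0(prim v0 [s])
[6] timeout(0) → N0(back v1 [s])
[7] deliver 0→1 → N1(back v0 [s])
[8] deliver 1→0 → ∅
[9] deliver 0→3 → N3(back v1 [s])
[10] deliver 3→0 → ∅
[11] timeout(1) → N1(prim v1 [s])
[12] propose(1,'p') → ∅
[13] deliver 1→3 → ∅
[14] timeout(2) → N2(back v1 [s])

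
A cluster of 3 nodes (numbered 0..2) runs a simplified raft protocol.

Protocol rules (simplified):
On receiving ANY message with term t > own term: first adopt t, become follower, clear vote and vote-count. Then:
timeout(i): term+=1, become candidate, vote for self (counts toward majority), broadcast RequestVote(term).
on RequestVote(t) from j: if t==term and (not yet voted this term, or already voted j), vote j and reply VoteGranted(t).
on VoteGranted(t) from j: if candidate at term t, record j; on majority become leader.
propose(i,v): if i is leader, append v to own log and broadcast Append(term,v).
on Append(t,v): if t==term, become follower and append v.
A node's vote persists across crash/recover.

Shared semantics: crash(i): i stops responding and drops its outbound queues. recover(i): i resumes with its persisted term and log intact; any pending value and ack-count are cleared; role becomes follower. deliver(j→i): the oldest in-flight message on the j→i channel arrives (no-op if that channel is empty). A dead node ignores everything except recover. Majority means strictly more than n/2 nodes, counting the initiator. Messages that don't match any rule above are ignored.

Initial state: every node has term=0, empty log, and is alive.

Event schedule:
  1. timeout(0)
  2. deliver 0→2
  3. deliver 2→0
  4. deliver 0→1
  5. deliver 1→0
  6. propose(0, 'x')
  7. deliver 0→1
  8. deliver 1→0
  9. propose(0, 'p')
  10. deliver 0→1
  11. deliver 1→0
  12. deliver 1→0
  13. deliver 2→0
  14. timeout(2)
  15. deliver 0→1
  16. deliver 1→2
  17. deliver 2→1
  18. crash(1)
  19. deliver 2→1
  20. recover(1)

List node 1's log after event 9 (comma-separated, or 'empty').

step 1 timeout(0): 0={cand,t=1,log=-}
step 2 deliver 0→2: 2={foll,t=1,log=-}
step 3 deliver 2→0: 0={lead,t=1,log=-}
step 4 deliver 0→1: 1={foll,t=1,log=-}
step 5 deliver 1→0: —
step 6 propose(0,'x'): 0={lead,t=1,log=x}
step 7 deliver 0→1: 1={foll,t=1,log=x}
step 8 deliver 1→0: —
step 9 propose(0,'p'): 0={lead,t=1,log=x,p}

x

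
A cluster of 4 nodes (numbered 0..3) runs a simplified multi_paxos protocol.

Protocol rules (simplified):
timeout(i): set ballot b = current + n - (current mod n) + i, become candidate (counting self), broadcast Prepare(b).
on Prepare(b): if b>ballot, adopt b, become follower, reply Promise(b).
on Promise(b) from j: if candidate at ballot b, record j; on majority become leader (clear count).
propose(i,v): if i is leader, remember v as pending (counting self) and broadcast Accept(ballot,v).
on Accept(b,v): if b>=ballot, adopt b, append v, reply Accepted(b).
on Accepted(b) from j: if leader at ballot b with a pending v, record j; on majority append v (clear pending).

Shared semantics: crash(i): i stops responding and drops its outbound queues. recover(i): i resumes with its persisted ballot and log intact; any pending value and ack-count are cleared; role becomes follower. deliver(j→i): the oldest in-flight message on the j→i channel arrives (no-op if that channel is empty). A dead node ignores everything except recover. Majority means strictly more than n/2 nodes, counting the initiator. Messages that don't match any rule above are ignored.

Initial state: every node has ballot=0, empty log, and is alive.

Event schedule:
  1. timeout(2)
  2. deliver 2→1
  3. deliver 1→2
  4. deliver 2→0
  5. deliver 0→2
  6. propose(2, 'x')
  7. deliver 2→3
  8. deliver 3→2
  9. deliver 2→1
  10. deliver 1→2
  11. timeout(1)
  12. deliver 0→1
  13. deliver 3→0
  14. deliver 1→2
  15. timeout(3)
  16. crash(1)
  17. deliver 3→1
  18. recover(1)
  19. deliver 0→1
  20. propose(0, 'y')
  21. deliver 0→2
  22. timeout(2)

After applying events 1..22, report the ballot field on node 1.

e1 timeout(2): 2[cand,b=6,-]
e2 deliver 2→1: 1[foll,b=6,-]
e3 deliver 1→2: ·
e4 deliver 2→0: 0[foll,b=6,-]
e5 deliver 0→2: 2[lead,b=6,-]
e6 propose(2,'x'): ·
e7 deliver 2→3: 3[foll,b=6,-]
e8 deliver 3→2: ·
e9 deliver 2→1: 1[foll,b=6,x]
e10 deliver 1→2: ·
e11 timeout(1): 1[cand,b=9,x]
e12 deliver 0→1: ·
e13 deliver 3→0: ·
e14 deliver 1→2: 2[foll,b=9,-]
e15 timeout(3): 3[cand,b=11,-]
e16 crash(1): 1[✗cand,b=9,x]
e17 deliver 3→1: ·
e18 recover(1): 1[foll,b=9,x]
e19 deliver 0→1: ·
e20 propose(0,'y'): ·
e21 deliver 0→2: ·
e22 timeout(2): 2[cand,b=14,-]

9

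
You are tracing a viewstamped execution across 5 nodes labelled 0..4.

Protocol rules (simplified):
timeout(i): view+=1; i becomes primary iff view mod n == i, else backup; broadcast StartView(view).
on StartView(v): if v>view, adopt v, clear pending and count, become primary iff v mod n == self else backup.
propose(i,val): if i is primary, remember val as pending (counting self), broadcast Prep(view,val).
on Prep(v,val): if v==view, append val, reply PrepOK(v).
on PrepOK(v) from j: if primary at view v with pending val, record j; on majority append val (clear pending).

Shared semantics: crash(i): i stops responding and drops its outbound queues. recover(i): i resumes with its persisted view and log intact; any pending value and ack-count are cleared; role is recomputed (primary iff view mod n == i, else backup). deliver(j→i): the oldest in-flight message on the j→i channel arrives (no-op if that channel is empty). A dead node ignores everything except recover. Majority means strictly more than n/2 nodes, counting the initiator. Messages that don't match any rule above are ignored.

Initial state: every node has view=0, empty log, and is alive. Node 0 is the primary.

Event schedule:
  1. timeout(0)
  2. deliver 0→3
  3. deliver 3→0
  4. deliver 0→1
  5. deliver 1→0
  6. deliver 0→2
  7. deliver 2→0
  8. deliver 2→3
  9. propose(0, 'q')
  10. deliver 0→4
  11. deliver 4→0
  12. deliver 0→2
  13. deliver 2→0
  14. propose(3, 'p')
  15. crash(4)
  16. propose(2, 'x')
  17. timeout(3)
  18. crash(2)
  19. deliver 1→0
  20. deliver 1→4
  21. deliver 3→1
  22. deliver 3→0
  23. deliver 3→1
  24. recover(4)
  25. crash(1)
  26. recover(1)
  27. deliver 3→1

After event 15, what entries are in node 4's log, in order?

[1] timeout(0) → N0(back v1 [-])
[2] deliver 0→3 → N3(back v1 [-])
[3] deliver 3→0 → ∅
[4] deliver 0→1 → N1(prim v1 [-])
[5] deliver 1→0 → ∅
[6] deliver 0→2 → N2(back v1 [-])
[7] deliver 2→0 → ∅
[8] deliver 2→3 → ∅
[9] propose(0,'q') → ∅
[10] deliver 0→4 → N4(back v1 [-])
[11] deliver 4→0 → ∅
[12] deliver 0→2 → ∅
[13] deliver 2→0 → ∅
[14] propose(3,'p') → ∅
[15] crash(4) → N4(✗back v1 [-])

empty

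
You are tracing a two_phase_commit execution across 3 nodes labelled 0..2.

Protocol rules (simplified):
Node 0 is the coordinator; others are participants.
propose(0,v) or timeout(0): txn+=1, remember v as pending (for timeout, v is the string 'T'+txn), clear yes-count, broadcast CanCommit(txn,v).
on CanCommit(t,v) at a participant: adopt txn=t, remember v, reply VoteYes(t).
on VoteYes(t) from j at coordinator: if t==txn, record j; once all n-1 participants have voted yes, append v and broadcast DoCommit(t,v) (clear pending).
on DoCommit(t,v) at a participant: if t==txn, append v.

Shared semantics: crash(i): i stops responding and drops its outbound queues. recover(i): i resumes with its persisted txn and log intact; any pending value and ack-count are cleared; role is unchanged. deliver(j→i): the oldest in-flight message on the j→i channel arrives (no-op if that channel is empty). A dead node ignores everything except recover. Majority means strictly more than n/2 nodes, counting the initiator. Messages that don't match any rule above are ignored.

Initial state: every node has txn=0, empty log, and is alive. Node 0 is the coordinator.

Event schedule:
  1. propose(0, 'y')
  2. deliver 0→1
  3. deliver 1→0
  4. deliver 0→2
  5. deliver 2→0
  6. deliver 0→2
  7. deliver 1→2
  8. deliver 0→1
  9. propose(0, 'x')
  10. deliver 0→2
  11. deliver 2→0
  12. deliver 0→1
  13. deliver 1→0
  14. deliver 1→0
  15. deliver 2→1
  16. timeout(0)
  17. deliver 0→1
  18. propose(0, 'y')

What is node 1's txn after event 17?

2

[1] propose(0,'y') → N0(coor t1 [-])
[2] deliver 0→1 → N1(part t1 [-])
[3] deliver 1→0 → ∅
[4] deliver 0→2 → N2(part t1 [-])
[5] deliver 2→0 → N0(coor t1 [y])
[6] deliver 0→2 → N2(part t1 [y])
[7] deliver 1→2 → ∅
[8] deliver 0→1 → N1(part t1 [y])
[9] propose(0,'x') → N0(coor t2 [y])
[10] deliver 0→2 → N2(part t2 [y])
[11] deliver 2→0 → ∅
[12] deliver 0→1 → N1(part t2 [y])
[13] deliver 1→0 → N0(coor t2 [y,x])
[14] deliver 1→0 → ∅
[15] deliver 2→1 → ∅
[16] timeout(0) → N0(coor t3 [y,x])
[17] deliver 0→1 → N1(part t2 [y,x])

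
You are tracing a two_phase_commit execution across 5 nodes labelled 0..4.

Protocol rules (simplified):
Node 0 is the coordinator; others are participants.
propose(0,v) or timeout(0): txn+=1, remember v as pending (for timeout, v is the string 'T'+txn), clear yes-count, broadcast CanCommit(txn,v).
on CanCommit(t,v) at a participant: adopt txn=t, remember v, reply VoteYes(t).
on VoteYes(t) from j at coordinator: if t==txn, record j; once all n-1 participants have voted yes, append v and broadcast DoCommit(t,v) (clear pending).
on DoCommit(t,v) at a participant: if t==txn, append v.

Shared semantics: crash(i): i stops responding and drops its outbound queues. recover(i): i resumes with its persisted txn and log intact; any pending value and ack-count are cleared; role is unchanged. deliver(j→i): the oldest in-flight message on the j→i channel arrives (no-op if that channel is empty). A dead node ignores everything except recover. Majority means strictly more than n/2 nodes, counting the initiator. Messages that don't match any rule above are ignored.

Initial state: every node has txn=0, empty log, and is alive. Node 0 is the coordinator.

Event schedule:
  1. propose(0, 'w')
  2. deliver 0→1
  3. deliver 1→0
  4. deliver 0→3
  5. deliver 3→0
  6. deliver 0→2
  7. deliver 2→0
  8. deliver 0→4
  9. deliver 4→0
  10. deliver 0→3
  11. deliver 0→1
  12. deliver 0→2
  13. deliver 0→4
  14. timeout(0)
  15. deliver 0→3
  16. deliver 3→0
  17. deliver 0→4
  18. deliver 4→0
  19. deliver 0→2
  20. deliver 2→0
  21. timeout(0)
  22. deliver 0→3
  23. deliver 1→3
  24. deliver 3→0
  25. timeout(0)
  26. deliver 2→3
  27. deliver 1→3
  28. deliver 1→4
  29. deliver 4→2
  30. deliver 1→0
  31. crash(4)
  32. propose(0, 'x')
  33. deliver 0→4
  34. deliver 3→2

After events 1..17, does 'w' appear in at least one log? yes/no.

yes

step 1 propose(0,'w'): 0={coor,t=1,log=-}
step 2 deliver 0→1: 1={part,t=1,log=-}
step 3 deliver 1→0: —
step 4 deliver 0→3: 3={part,t=1,log=-}
step 5 deliver 3→0: —
step 6 deliver 0→2: 2={part,t=1,log=-}
step 7 deliver 2→0: —
step 8 deliver 0→4: 4={part,t=1,log=-}
step 9 deliver 4→0: 0={coor,t=1,log=w}
step 10 deliver 0→3: 3={part,t=1,log=w}
step 11 deliver 0→1: 1={part,t=1,log=w}
step 12 deliver 0→2: 2={part,t=1,log=w}
step 13 deliver 0→4: 4={part,t=1,log=w}
step 14 timeout(0): 0={coor,t=2,log=w}
step 15 deliver 0→3: 3={part,t=2,log=w}
step 16 deliver 3→0: —
step 17 deliver 0→4: 4={part,t=2,log=w}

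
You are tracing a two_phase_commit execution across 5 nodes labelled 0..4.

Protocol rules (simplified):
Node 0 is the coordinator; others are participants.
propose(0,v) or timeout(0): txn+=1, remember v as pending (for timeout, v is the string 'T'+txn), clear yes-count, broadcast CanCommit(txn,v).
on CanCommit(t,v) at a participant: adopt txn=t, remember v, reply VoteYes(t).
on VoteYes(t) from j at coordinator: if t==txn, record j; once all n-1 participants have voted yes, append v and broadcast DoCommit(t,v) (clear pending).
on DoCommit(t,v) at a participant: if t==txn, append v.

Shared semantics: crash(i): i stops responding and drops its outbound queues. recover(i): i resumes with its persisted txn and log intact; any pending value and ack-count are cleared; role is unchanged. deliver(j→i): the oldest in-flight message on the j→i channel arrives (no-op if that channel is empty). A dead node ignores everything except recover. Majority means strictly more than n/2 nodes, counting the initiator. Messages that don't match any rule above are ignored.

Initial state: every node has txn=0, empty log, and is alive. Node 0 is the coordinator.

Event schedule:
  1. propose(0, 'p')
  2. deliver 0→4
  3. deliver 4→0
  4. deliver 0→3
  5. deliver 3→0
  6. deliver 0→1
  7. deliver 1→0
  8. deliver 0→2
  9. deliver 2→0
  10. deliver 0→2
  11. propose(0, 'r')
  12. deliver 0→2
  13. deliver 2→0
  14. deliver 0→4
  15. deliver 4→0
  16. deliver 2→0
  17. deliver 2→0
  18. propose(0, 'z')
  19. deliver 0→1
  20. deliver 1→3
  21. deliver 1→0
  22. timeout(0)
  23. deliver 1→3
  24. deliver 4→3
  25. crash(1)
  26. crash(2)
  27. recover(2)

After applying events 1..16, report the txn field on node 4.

1

[1] propose(0,'p') → N0(coor t1 [-])
[2] deliver 0→4 → N4(part t1 [-])
[3] deliver 4→0 → ∅
[4] deliver 0→3 → N3(part t1 [-])
[5] deliver 3→0 → ∅
[6] deliver 0→1 → N1(part t1 [-])
[7] deliver 1→0 → ∅
[8] deliver 0→2 → N2(part t1 [-])
[9] deliver 2→0 → N0(coor t1 [p])
[10] deliver 0→2 → N2(part t1 [p])
[11] propose(0,'r') → N0(coor t2 [p])
[12] deliver 0→2 → N2(part t2 [p])
[13] deliver 2→0 → ∅
[14] deliver 0→4 → N4(part t1 [p])
[15] deliver 4→0 → ∅
[16] deliver 2→0 → ∅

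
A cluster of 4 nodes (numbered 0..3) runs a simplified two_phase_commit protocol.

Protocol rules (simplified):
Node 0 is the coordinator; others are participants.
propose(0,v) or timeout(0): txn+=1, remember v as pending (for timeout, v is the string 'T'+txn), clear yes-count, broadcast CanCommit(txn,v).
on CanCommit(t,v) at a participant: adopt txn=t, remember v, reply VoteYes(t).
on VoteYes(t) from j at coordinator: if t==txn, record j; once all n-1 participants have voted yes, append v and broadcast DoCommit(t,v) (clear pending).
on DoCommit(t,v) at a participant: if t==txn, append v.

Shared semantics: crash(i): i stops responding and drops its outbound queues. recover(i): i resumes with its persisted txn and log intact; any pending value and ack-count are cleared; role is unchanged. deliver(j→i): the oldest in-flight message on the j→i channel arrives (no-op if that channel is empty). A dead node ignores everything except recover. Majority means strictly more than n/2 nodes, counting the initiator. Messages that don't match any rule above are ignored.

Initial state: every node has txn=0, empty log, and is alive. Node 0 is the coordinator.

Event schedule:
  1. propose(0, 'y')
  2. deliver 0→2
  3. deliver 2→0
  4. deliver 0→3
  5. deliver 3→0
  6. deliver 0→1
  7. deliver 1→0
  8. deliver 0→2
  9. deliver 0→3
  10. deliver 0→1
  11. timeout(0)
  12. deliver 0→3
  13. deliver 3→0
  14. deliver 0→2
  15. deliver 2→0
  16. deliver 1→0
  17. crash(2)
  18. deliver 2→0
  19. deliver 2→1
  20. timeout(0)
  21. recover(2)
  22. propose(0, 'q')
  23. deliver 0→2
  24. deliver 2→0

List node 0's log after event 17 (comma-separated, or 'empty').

y

after 1 — propose(0,'y'): n0:coor/t1/[-]
after 2 — deliver 0→2: n2:part/t1/[-]
after 3 — deliver 2→0: ·
after 4 — deliver 0→3: n3:part/t1/[-]
after 5 — deliver 3→0: ·
after 6 — deliver 0→1: n1:part/t1/[-]
after 7 — deliver 1→0: n0:coor/t1/[y]
after 8 — deliver 0→2: n2:part/t1/[y]
after 9 — deliver 0→3: n3:part/t1/[y]
after 10 — deliver 0→1: n1:part/t1/[y]
after 11 — timeout(0): n0:coor/t2/[y]
after 12 — deliver 0→3: n3:part/t2/[y]
after 13 — deliver 3→0: ·
after 14 — deliver 0→2: n2:part/t2/[y]
after 15 — deliver 2→0: ·
after 16 — deliver 1→0: ·
after 17 — crash(2): n2:✗part/t2/[y]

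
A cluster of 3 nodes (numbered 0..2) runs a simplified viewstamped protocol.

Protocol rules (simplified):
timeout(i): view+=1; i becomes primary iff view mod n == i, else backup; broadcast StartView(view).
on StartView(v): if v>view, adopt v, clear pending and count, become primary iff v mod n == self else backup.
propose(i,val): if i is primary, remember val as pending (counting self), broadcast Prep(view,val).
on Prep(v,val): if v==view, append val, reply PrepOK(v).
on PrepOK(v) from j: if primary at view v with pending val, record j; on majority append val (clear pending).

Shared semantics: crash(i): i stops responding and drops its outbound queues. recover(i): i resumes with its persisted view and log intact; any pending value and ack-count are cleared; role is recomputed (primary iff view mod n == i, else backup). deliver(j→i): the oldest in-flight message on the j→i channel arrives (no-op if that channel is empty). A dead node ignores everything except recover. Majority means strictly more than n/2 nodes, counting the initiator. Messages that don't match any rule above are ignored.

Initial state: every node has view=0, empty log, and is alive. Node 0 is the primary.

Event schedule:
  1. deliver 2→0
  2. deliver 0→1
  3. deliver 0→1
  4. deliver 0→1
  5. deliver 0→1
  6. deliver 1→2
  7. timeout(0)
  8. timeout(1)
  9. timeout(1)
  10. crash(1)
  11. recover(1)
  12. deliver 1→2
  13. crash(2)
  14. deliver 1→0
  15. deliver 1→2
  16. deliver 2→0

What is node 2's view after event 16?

[1] deliver 2→0 → ∅
[2] deliver 0→1 → ∅
[3] deliver 0→1 → ∅
[4] deliver 0→1 → ∅
[5] deliver 0→1 → ∅
[6] deliver 1→2 → ∅
[7] timeout(0) → N0(back v1 [-])
[8] timeout(1) → N1(prim v1 [-])
[9] timeout(1) → N1(back v2 [-])
[10] crash(1) → N1(✗back v2 [-])
[11] recover(1) → N1(back v2 [-])
[12] deliver 1→2 → ∅
[13] crash(2) → N2(✗back v0 [-])
[14] deliver 1→0 → ∅
[15] deliver 1→2 → ∅
[16] deliver 2→0 → ∅

0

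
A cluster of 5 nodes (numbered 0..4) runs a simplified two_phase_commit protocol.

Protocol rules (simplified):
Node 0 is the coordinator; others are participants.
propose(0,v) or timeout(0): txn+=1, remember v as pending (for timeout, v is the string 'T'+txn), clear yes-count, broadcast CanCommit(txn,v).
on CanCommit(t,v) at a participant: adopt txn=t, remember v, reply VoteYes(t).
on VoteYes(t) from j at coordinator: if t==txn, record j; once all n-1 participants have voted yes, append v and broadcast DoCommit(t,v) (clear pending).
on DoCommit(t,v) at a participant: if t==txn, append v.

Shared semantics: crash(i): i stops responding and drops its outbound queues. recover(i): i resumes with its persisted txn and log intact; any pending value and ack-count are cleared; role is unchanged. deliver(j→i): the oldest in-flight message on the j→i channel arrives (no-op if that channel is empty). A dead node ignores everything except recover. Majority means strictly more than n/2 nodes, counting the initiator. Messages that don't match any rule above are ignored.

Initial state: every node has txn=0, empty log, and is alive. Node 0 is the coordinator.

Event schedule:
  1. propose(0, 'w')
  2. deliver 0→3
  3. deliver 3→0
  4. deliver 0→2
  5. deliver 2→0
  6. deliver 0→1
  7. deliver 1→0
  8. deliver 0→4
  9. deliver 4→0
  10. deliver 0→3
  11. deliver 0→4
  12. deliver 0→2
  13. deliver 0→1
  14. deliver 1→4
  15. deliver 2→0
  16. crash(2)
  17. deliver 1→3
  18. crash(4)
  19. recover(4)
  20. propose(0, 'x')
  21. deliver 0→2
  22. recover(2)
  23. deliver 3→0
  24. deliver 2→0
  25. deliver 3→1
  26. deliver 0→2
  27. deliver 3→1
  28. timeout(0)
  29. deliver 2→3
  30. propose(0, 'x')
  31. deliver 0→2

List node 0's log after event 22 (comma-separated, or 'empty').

1. propose(0,'w'):  <0:coor t1 ->
2. deliver 0→3:  <3:part t1 ->
3. deliver 3→0:  nop
4. deliver 0→2:  <2:part t1 ->
5. deliver 2→0:  nop
6. deliver 0→1:  <1:part t1 ->
7. deliver 1→0:  nop
8. deliver 0→4:  <4:part t1 ->
9. deliver 4→0:  <0:coor t1 w>
10. deliver 0→3:  <3:part t1 w>
11. deliver 0→4:  <4:part t1 w>
12. deliver 0→2:  <2:part t1 w>
13. deliver 0→1:  <1:part t1 w>
14. deliver 1→4:  nop
15. deliver 2→0:  nop
16. crash(2):  <2:✗part t1 w>
17. deliver 1→3:  nop
18. crash(4):  <4:✗part t1 w>
19. recover(4):  <4:part t1 w>
20. propose(0,'x'):  <0:coor t2 w>
21. deliver 0→2:  nop
22. recover(2):  <2:part t1 w>

w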